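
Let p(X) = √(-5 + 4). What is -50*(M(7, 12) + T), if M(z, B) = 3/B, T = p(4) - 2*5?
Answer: 975/2 - 50*I ≈ 487.5 - 50.0*I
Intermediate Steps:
p(X) = I (p(X) = √(-1) = I)
T = -10 + I (T = I - 2*5 = I - 10 = -10 + I ≈ -10.0 + 1.0*I)
-50*(M(7, 12) + T) = -50*(3/12 + (-10 + I)) = -50*(3*(1/12) + (-10 + I)) = -50*(¼ + (-10 + I)) = -50*(-39/4 + I) = 975/2 - 50*I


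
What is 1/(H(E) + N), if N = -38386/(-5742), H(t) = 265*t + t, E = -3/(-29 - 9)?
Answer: 2871/79484 ≈ 0.036120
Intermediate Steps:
E = 3/38 (E = -3/(-38) = -3*(-1/38) = 3/38 ≈ 0.078947)
H(t) = 266*t
N = 19193/2871 (N = -38386*(-1/5742) = 19193/2871 ≈ 6.6851)
1/(H(E) + N) = 1/(266*(3/38) + 19193/2871) = 1/(21 + 19193/2871) = 1/(79484/2871) = 2871/79484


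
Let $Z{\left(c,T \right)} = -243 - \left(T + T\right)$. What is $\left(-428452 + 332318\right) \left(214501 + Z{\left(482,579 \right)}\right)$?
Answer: $-20486155400$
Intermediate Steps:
$Z{\left(c,T \right)} = -243 - 2 T$
$\left(-428452 + 332318\right) \left(214501 + Z{\left(482,579 \right)}\right) = \left(-428452 + 332318\right) \left(214501 - 1401\right) = - 96134 \left(214501 - 1401\right) = \left(-96134\right) 213100 = -20486155400$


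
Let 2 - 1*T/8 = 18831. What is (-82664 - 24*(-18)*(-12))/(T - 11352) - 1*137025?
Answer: -2774471219/20248 ≈ -1.3702e+5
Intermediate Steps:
T = -150632 (T = 16 - 8*18831 = 16 - 150648 = -150632)
(-82664 - 24*(-18)*(-12))/(T - 11352) - 1*137025 = (-82664 - 24*(-18)*(-12))/(-150632 - 11352) - 1*137025 = (-82664 + 432*(-12))/(-161984) - 137025 = (-82664 - 5184)*(-1/161984) - 137025 = -87848*(-1/161984) - 137025 = 10981/20248 - 137025 = -2774471219/20248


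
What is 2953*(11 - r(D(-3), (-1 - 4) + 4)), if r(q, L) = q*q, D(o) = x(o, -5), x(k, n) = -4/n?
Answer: 764827/25 ≈ 30593.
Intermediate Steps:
D(o) = 4/5 (D(o) = -4/(-5) = -4*(-1/5) = 4/5)
r(q, L) = q**2
2953*(11 - r(D(-3), (-1 - 4) + 4)) = 2953*(11 - (4/5)**2) = 2953*(11 - 1*16/25) = 2953*(11 - 16/25) = 2953*(259/25) = 764827/25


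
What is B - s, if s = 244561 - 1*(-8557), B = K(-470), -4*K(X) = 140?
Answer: -253153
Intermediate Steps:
K(X) = -35 (K(X) = -¼*140 = -35)
B = -35
s = 253118 (s = 244561 + 8557 = 253118)
B - s = -35 - 1*253118 = -35 - 253118 = -253153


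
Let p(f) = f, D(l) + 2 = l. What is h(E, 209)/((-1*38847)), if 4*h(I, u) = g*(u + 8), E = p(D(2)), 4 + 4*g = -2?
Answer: 217/103592 ≈ 0.0020948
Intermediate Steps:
g = -3/2 (g = -1 + (¼)*(-2) = -1 - ½ = -3/2 ≈ -1.5000)
D(l) = -2 + l
E = 0 (E = -2 + 2 = 0)
h(I, u) = -3 - 3*u/8 (h(I, u) = (-3*(u + 8)/2)/4 = (-3*(8 + u)/2)/4 = (-12 - 3*u/2)/4 = -3 - 3*u/8)
h(E, 209)/((-1*38847)) = (-3 - 3/8*209)/((-1*38847)) = (-3 - 627/8)/(-38847) = -651/8*(-1/38847) = 217/103592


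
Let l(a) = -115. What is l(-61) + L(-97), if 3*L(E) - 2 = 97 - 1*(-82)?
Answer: -164/3 ≈ -54.667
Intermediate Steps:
L(E) = 181/3 (L(E) = 2/3 + (97 - 1*(-82))/3 = 2/3 + (97 + 82)/3 = 2/3 + (1/3)*179 = 2/3 + 179/3 = 181/3)
l(-61) + L(-97) = -115 + 181/3 = -164/3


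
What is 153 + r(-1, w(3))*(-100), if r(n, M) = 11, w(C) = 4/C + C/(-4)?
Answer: -947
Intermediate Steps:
w(C) = 4/C - C/4 (w(C) = 4/C + C*(-¼) = 4/C - C/4)
153 + r(-1, w(3))*(-100) = 153 + 11*(-100) = 153 - 1100 = -947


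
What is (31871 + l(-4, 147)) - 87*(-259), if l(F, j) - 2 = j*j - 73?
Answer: 75942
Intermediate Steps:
l(F, j) = -71 + j² (l(F, j) = 2 + (j*j - 73) = 2 + (j² - 73) = 2 + (-73 + j²) = -71 + j²)
(31871 + l(-4, 147)) - 87*(-259) = (31871 + (-71 + 147²)) - 87*(-259) = (31871 + (-71 + 21609)) + 22533 = (31871 + 21538) + 22533 = 53409 + 22533 = 75942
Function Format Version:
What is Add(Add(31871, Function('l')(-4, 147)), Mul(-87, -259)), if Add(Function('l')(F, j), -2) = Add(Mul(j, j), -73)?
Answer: 75942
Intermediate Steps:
Function('l')(F, j) = Add(-71, Pow(j, 2)) (Function('l')(F, j) = Add(2, Add(Mul(j, j), -73)) = Add(2, Add(Pow(j, 2), -73)) = Add(2, Add(-73, Pow(j, 2))) = Add(-71, Pow(j, 2)))
Add(Add(31871, Function('l')(-4, 147)), Mul(-87, -259)) = Add(Add(31871, Add(-71, Pow(147, 2))), Mul(-87, -259)) = Add(Add(31871, Add(-71, 21609)), 22533) = Add(Add(31871, 21538), 22533) = Add(53409, 22533) = 75942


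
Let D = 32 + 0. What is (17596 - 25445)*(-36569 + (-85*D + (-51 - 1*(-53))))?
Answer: 308363663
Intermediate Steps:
D = 32
(17596 - 25445)*(-36569 + (-85*D + (-51 - 1*(-53)))) = (17596 - 25445)*(-36569 + (-85*32 + (-51 - 1*(-53)))) = -7849*(-36569 + (-2720 + (-51 + 53))) = -7849*(-36569 + (-2720 + 2)) = -7849*(-36569 - 2718) = -7849*(-39287) = 308363663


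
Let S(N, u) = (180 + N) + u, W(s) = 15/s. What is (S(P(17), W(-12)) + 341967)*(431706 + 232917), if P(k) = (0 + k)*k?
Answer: 910360043397/4 ≈ 2.2759e+11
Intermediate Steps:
P(k) = k² (P(k) = k*k = k²)
S(N, u) = 180 + N + u
(S(P(17), W(-12)) + 341967)*(431706 + 232917) = ((180 + 17² + 15/(-12)) + 341967)*(431706 + 232917) = ((180 + 289 + 15*(-1/12)) + 341967)*664623 = ((180 + 289 - 5/4) + 341967)*664623 = (1871/4 + 341967)*664623 = (1369739/4)*664623 = 910360043397/4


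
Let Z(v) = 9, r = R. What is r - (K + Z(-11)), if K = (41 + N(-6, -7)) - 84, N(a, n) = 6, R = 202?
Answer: 230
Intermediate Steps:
r = 202
K = -37 (K = (41 + 6) - 84 = 47 - 84 = -37)
r - (K + Z(-11)) = 202 - (-37 + 9) = 202 - 1*(-28) = 202 + 28 = 230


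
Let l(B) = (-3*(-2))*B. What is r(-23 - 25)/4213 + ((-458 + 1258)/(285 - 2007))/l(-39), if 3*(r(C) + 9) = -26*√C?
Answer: -64033/424404981 - 104*I*√3/12639 ≈ -0.00015088 - 0.014252*I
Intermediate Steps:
l(B) = 6*B
r(C) = -9 - 26*√C/3 (r(C) = -9 + (-26*√C)/3 = -9 - 26*√C/3)
r(-23 - 25)/4213 + ((-458 + 1258)/(285 - 2007))/l(-39) = (-9 - 26*√(-23 - 25)/3)/4213 + ((-458 + 1258)/(285 - 2007))/((6*(-39))) = (-9 - 104*I*√3/3)*(1/4213) + (800/(-1722))/(-234) = (-9 - 104*I*√3/3)*(1/4213) + (800*(-1/1722))*(-1/234) = (-9 - 104*I*√3/3)*(1/4213) - 400/861*(-1/234) = (-9/4213 - 104*I*√3/12639) + 200/100737 = -64033/424404981 - 104*I*√3/12639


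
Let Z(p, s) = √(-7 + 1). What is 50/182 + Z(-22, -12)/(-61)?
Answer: 25/91 - I*√6/61 ≈ 0.27473 - 0.040156*I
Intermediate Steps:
Z(p, s) = I*√6 (Z(p, s) = √(-6) = I*√6)
50/182 + Z(-22, -12)/(-61) = 50/182 + (I*√6)/(-61) = 50*(1/182) + (I*√6)*(-1/61) = 25/91 - I*√6/61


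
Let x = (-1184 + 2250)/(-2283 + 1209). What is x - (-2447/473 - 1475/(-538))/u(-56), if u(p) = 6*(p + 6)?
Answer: -4558077123/4555084600 ≈ -1.0007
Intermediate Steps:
u(p) = 36 + 6*p (u(p) = 6*(6 + p) = 36 + 6*p)
x = -533/537 (x = 1066/(-1074) = 1066*(-1/1074) = -533/537 ≈ -0.99255)
x - (-2447/473 - 1475/(-538))/u(-56) = -533/537 - (-2447/473 - 1475/(-538))/(36 + 6*(-56)) = -533/537 - (-2447*1/473 - 1475*(-1/538))/(36 - 336) = -533/537 - (-2447/473 + 1475/538)/(-300) = -533/537 - (-618811)*(-1)/(254474*300) = -533/537 - 1*618811/76342200 = -533/537 - 618811/76342200 = -4558077123/4555084600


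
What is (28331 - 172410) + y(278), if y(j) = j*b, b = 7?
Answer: -142133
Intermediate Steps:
y(j) = 7*j (y(j) = j*7 = 7*j)
(28331 - 172410) + y(278) = (28331 - 172410) + 7*278 = -144079 + 1946 = -142133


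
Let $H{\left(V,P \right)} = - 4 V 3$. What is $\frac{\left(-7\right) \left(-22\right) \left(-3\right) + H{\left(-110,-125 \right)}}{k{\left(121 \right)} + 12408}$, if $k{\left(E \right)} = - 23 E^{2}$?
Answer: $- \frac{78}{29485} \approx -0.0026454$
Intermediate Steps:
$H{\left(V,P \right)} = - 12 V$
$\frac{\left(-7\right) \left(-22\right) \left(-3\right) + H{\left(-110,-125 \right)}}{k{\left(121 \right)} + 12408} = \frac{\left(-7\right) \left(-22\right) \left(-3\right) - -1320}{- 23 \cdot 121^{2} + 12408} = \frac{154 \left(-3\right) + 1320}{\left(-23\right) 14641 + 12408} = \frac{-462 + 1320}{-336743 + 12408} = \frac{858}{-324335} = 858 \left(- \frac{1}{324335}\right) = - \frac{78}{29485}$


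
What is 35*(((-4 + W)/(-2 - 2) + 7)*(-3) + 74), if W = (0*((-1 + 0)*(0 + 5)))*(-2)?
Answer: 1750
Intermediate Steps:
W = 0 (W = (0*(-1*5))*(-2) = (0*(-5))*(-2) = 0*(-2) = 0)
35*(((-4 + W)/(-2 - 2) + 7)*(-3) + 74) = 35*(((-4 + 0)/(-2 - 2) + 7)*(-3) + 74) = 35*((-4/(-4) + 7)*(-3) + 74) = 35*((-4*(-¼) + 7)*(-3) + 74) = 35*((1 + 7)*(-3) + 74) = 35*(8*(-3) + 74) = 35*(-24 + 74) = 35*50 = 1750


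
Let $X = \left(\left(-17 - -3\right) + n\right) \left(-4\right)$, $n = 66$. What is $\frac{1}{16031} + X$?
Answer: $- \frac{3334447}{16031} \approx -208.0$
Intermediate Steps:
$X = -208$ ($X = \left(\left(-17 - -3\right) + 66\right) \left(-4\right) = \left(\left(-17 + 3\right) + 66\right) \left(-4\right) = \left(-14 + 66\right) \left(-4\right) = 52 \left(-4\right) = -208$)
$\frac{1}{16031} + X = \frac{1}{16031} - 208 = - \frac{3334447}{16031}$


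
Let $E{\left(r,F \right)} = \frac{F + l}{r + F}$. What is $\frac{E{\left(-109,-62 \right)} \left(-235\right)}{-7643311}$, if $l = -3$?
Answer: $\frac{1175}{100538937} \approx 1.1687 \cdot 10^{-5}$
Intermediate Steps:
$E{\left(r,F \right)} = \frac{-3 + F}{F + r}$ ($E{\left(r,F \right)} = \frac{F - 3}{r + F} = \frac{-3 + F}{F + r}$)
$\frac{E{\left(-109,-62 \right)} \left(-235\right)}{-7643311} = \frac{\frac{-3 - 62}{-62 - 109} \left(-235\right)}{-7643311} = \frac{1}{-171} \left(-65\right) \left(-235\right) \left(- \frac{1}{7643311}\right) = \left(- \frac{1}{171}\right) \left(-65\right) \left(-235\right) \left(- \frac{1}{7643311}\right) = \frac{65}{171} \left(-235\right) \left(- \frac{1}{7643311}\right) = \left(- \frac{15275}{171}\right) \left(- \frac{1}{7643311}\right) = \frac{1175}{100538937}$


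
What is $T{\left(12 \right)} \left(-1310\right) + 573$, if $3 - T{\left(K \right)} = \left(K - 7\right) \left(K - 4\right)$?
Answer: $49043$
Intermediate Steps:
$T{\left(K \right)} = 3 - \left(-7 + K\right) \left(-4 + K\right)$ ($T{\left(K \right)} = 3 - \left(K - 7\right) \left(K - 4\right) = 3 - \left(-7 + K\right) \left(-4 + K\right)$)
$T{\left(12 \right)} \left(-1310\right) + 573 = \left(-25 - 12^{2} + 11 \cdot 12\right) \left(-1310\right) + 573 = \left(-25 - 144 + 132\right) \left(-1310\right) + 573 = \left(-37\right) \left(-1310\right) + 573 = 48470 + 573 = 49043$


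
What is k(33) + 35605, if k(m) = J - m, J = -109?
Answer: 35463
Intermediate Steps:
k(m) = -109 - m
k(33) + 35605 = (-109 - 1*33) + 35605 = (-109 - 33) + 35605 = -142 + 35605 = 35463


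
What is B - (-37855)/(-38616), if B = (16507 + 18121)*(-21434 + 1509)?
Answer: -26643607384255/38616 ≈ -6.8996e+8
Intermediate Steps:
B = -689962900 (B = 34628*(-19925) = -689962900)
B - (-37855)/(-38616) = -689962900 - (-37855)/(-38616) = -689962900 - (-37855)*(-1)/38616 = -689962900 - 1*37855/38616 = -689962900 - 37855/38616 = -26643607384255/38616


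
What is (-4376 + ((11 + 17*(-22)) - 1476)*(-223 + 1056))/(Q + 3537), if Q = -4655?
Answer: 1536263/1118 ≈ 1374.1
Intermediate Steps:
(-4376 + ((11 + 17*(-22)) - 1476)*(-223 + 1056))/(Q + 3537) = (-4376 + ((11 + 17*(-22)) - 1476)*(-223 + 1056))/(-4655 + 3537) = (-4376 + ((11 - 374) - 1476)*833)/(-1118) = (-4376 + (-363 - 1476)*833)*(-1/1118) = (-4376 - 1839*833)*(-1/1118) = (-4376 - 1531887)*(-1/1118) = -1536263*(-1/1118) = 1536263/1118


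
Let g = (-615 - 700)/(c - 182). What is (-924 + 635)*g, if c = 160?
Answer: -380035/22 ≈ -17274.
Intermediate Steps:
g = 1315/22 (g = (-615 - 700)/(160 - 182) = -1315/(-22) = -1315*(-1/22) = 1315/22 ≈ 59.773)
(-924 + 635)*g = (-924 + 635)*(1315/22) = -289*1315/22 = -380035/22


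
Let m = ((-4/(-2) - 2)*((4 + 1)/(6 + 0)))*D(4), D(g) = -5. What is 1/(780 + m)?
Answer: 1/780 ≈ 0.0012821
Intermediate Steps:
m = 0 (m = ((-4/(-2) - 2)*((4 + 1)/(6 + 0)))*(-5) = ((-4*(-½) - 2)*(5/6))*(-5) = ((2 - 2)*(5*(⅙)))*(-5) = (0*(⅚))*(-5) = 0*(-5) = 0)
1/(780 + m) = 1/(780 + 0) = 1/780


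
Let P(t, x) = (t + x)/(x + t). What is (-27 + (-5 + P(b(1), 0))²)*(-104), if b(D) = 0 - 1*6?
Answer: 1144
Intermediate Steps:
b(D) = -6 (b(D) = 0 - 6 = -6)
P(t, x) = 1 (P(t, x) = (t + x)/(t + x) = 1)
(-27 + (-5 + P(b(1), 0))²)*(-104) = (-27 + (-5 + 1)²)*(-104) = (-27 + (-4)²)*(-104) = (-27 + 16)*(-104) = -11*(-104) = 1144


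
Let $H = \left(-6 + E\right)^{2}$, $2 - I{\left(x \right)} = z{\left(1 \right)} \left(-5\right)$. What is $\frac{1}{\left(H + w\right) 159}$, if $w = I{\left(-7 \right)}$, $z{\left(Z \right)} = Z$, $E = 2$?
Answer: $\frac{1}{3657} \approx 0.00027345$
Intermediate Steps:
$I{\left(x \right)} = 7$ ($I{\left(x \right)} = 2 - 1 \left(-5\right) = 2 - -5 = 2 + 5 = 7$)
$w = 7$
$H = 16$ ($H = \left(-6 + 2\right)^{2} = \left(-4\right)^{2} = 16$)
$\frac{1}{\left(H + w\right) 159} = \frac{1}{\left(16 + 7\right) 159} = \frac{1}{23 \cdot 159} = \frac{1}{3657}$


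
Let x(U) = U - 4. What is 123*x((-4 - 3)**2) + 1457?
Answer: 6992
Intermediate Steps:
x(U) = -4 + U
123*x((-4 - 3)**2) + 1457 = 123*(-4 + (-4 - 3)**2) + 1457 = 123*(-4 + (-7)**2) + 1457 = 123*(-4 + 49) + 1457 = 123*45 + 1457 = 5535 + 1457 = 6992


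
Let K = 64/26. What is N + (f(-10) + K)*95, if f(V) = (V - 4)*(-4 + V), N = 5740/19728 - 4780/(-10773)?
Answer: 1447029723155/76746852 ≈ 18855.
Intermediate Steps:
N = 4337135/5903604 (N = 5740*(1/19728) - 4780*(-1/10773) = 1435/4932 + 4780/10773 = 4337135/5903604 ≈ 0.73466)
f(V) = (-4 + V)² (f(V) = (-4 + V)*(-4 + V) = (-4 + V)²)
K = 32/13 (K = 64*(1/26) = 32/13 ≈ 2.4615)
N + (f(-10) + K)*95 = 4337135/5903604 + ((-4 - 10)² + 32/13)*95 = 4337135/5903604 + ((-14)² + 32/13)*95 = 4337135/5903604 + (196 + 32/13)*95 = 4337135/5903604 + (2580/13)*95 = 4337135/5903604 + 245100/13 = 1447029723155/76746852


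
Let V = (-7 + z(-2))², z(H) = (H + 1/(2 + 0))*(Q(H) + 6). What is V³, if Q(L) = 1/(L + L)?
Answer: 3814697265625/262144 ≈ 1.4552e+7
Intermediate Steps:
Q(L) = 1/(2*L)
z(H) = (½ + H)*(6 + 1/(2*H)) (z(H) = (H + 1/(2 + 0))*(1/(2*H) + 6) = (H + 1/2)*(6 + 1/(2*H)) = (H + ½)*(6 + 1/(2*H)) = (½ + H)*(6 + 1/(2*H)))
V = 15625/64 (V = (-7 + (7/2 + 6*(-2) + (¼)/(-2)))² = (-7 + (7/2 - 12 + (¼)*(-½)))² = (-7 + (7/2 - 12 - ⅛))² = (-7 - 69/8)² = (-125/8)² = 15625/64 ≈ 244.14)
V³ = (15625/64)³ = 3814697265625/262144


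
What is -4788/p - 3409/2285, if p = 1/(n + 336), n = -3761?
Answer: 37471483091/2285 ≈ 1.6399e+7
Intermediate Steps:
p = -1/3425 (p = 1/(-3761 + 336) = 1/(-3425) = -1/3425 ≈ -0.00029197)
-4788/p - 3409/2285 = -4788/(-1/3425) - 3409/2285 = -4788*(-3425) - 3409*1/2285 = 16398900 - 3409/2285 = 37471483091/2285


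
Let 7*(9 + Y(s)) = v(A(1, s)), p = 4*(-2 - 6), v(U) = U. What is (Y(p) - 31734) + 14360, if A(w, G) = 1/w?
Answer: -121680/7 ≈ -17383.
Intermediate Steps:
p = -32 (p = 4*(-8) = -32)
Y(s) = -62/7 (Y(s) = -9 + (⅐)/1 = -9 + (⅐)*1 = -9 + ⅐ = -62/7)
(Y(p) - 31734) + 14360 = (-62/7 - 31734) + 14360 = -222200/7 + 14360 = -121680/7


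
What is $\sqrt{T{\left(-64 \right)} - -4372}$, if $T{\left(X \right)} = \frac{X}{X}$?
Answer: $\sqrt{4373} \approx 66.129$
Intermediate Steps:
$T{\left(X \right)} = 1$
$\sqrt{T{\left(-64 \right)} - -4372} = \sqrt{1 - -4372} = \sqrt{1 + 4372} = \sqrt{4373}$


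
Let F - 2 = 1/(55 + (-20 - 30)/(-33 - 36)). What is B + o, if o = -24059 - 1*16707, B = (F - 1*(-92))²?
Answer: -472004036149/14784025 ≈ -31927.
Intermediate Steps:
F = 7759/3845 (F = 2 + 1/(55 + (-20 - 30)/(-33 - 36)) = 2 + 1/(55 - 50/(-69)) = 2 + 1/(55 - 50*(-1/69)) = 2 + 1/(55 + 50/69) = 2 + 1/(3845/69) = 2 + 69/3845 = 7759/3845 ≈ 2.0179)
B = 130681527001/14784025 (B = (7759/3845 - 1*(-92))² = (7759/3845 + 92)² = (361499/3845)² = 130681527001/14784025 ≈ 8839.4)
o = -40766 (o = -24059 - 16707 = -40766)
B + o = 130681527001/14784025 - 40766 = -472004036149/14784025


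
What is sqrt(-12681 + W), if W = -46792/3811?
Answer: I*sqrt(184353630313)/3811 ≈ 112.66*I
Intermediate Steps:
W = -46792/3811 (W = -46792*1/3811 = -46792/3811 ≈ -12.278)
sqrt(-12681 + W) = sqrt(-12681 - 46792/3811) = sqrt(-48374083/3811) = I*sqrt(184353630313)/3811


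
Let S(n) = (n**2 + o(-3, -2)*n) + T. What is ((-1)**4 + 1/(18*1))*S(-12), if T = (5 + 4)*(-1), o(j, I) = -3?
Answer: 361/2 ≈ 180.50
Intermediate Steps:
T = -9 (T = 9*(-1) = -9)
S(n) = -9 + n**2 - 3*n (S(n) = (n**2 - 3*n) - 9 = -9 + n**2 - 3*n)
((-1)**4 + 1/(18*1))*S(-12) = ((-1)**4 + 1/(18*1))*(-9 + (-12)**2 - 3*(-12)) = (1 + 1/18)*(-9 + 144 + 36) = (1 + 1/18)*171 = (19/18)*171 = 361/2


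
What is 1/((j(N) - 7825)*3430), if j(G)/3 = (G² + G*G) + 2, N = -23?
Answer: -1/15932350 ≈ -6.2765e-8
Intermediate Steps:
j(G) = 6 + 6*G² (j(G) = 3*((G² + G*G) + 2) = 3*((G² + G²) + 2) = 3*(2*G² + 2) = 3*(2 + 2*G²) = 6 + 6*G²)
1/((j(N) - 7825)*3430) = 1/((6 + 6*(-23)²) - 7825*3430) = (1/3430)/((6 + 6*529) - 7825) = (1/3430)/((6 + 3174) - 7825) = (1/3430)/(3180 - 7825) = (1/3430)/(-4645) = -1/4645*1/3430 = -1/15932350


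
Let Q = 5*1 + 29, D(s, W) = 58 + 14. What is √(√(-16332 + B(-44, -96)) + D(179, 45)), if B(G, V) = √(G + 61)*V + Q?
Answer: √(72 + I*√2*√(8149 + 48*√17)) ≈ 10.486 + 6.1608*I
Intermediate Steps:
D(s, W) = 72
Q = 34 (Q = 5 + 29 = 34)
B(G, V) = 34 + V*√(61 + G) (B(G, V) = √(G + 61)*V + 34 = √(61 + G)*V + 34 = V*√(61 + G) + 34 = 34 + V*√(61 + G))
√(√(-16332 + B(-44, -96)) + D(179, 45)) = √(√(-16332 + (34 - 96*√(61 - 44))) + 72) = √(√(-16332 + (34 - 96*√17)) + 72) = √(√(-16298 - 96*√17) + 72) = √(72 + √(-16298 - 96*√17))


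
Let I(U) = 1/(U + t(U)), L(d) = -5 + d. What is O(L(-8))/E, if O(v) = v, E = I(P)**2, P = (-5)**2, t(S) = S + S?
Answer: -73125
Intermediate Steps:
t(S) = 2*S
P = 25
I(U) = 1/(3*U) (I(U) = 1/(U + 2*U) = 1/(3*U))
E = 1/5625 (E = ((1/3)/25)**2 = ((1/3)*(1/25))**2 = (1/75)**2 = 1/5625 ≈ 0.00017778)
O(L(-8))/E = (-5 - 8)/(1/5625) = -13*5625 = -73125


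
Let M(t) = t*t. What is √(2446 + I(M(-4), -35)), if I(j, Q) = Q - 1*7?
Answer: 2*√601 ≈ 49.031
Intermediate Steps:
M(t) = t²
I(j, Q) = -7 + Q (I(j, Q) = Q - 7 = -7 + Q)
√(2446 + I(M(-4), -35)) = √(2446 + (-7 - 35)) = √(2446 - 42) = √2404 = 2*√601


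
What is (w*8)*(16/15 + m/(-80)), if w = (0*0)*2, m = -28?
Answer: 0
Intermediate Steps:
w = 0 (w = 0*2 = 0)
(w*8)*(16/15 + m/(-80)) = (0*8)*(16/15 - 28/(-80)) = 0*(16*(1/15) - 28*(-1/80)) = 0*(16/15 + 7/20) = 0*(17/12) = 0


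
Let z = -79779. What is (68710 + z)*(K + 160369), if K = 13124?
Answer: -1920394017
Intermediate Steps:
(68710 + z)*(K + 160369) = (68710 - 79779)*(13124 + 160369) = -11069*173493 = -1920394017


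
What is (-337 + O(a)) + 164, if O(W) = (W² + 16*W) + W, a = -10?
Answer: -243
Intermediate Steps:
O(W) = W² + 17*W
(-337 + O(a)) + 164 = (-337 - 10*(17 - 10)) + 164 = (-337 - 10*7) + 164 = (-337 - 70) + 164 = -407 + 164 = -243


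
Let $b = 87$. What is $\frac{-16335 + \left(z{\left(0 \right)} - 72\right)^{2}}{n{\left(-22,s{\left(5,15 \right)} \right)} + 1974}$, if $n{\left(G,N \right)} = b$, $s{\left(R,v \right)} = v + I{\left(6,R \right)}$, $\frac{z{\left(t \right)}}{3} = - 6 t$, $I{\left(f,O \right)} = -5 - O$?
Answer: $- \frac{1239}{229} \approx -5.4105$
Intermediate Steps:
$z{\left(t \right)} = - 18 t$ ($z{\left(t \right)} = 3 \left(- 6 t\right) = - 18 t$)
$s{\left(R,v \right)} = -5 + v - R$ ($s{\left(R,v \right)} = v - \left(5 + R\right) = -5 + v - R$)
$n{\left(G,N \right)} = 87$
$\frac{-16335 + \left(z{\left(0 \right)} - 72\right)^{2}}{n{\left(-22,s{\left(5,15 \right)} \right)} + 1974} = \frac{-16335 + \left(\left(-18\right) 0 - 72\right)^{2}}{87 + 1974} = \frac{-16335 + \left(0 - 72\right)^{2}}{2061} = \left(-16335 + \left(-72\right)^{2}\right) \frac{1}{2061} = \left(-16335 + 5184\right) \frac{1}{2061} = \left(-11151\right) \frac{1}{2061} = - \frac{1239}{229}$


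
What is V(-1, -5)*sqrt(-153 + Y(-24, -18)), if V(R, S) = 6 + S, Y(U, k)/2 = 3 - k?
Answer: I*sqrt(111) ≈ 10.536*I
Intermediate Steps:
Y(U, k) = 6 - 2*k (Y(U, k) = 2*(3 - k) = 6 - 2*k)
V(-1, -5)*sqrt(-153 + Y(-24, -18)) = (6 - 5)*sqrt(-153 + (6 - 2*(-18))) = 1*sqrt(-153 + (6 + 36)) = 1*sqrt(-153 + 42) = 1*sqrt(-111) = 1*(I*sqrt(111)) = I*sqrt(111)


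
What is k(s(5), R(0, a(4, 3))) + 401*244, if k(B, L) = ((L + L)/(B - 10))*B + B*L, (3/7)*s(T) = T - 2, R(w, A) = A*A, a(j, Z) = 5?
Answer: 293707/3 ≈ 97902.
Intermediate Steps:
R(w, A) = A²
s(T) = -14/3 + 7*T/3 (s(T) = 7*(T - 2)/3 = 7*(-2 + T)/3 = -14/3 + 7*T/3)
k(B, L) = B*L + 2*B*L/(-10 + B) (k(B, L) = ((2*L)/(-10 + B))*B + B*L = (2*L/(-10 + B))*B + B*L = 2*B*L/(-10 + B) + B*L = B*L + 2*B*L/(-10 + B))
k(s(5), R(0, a(4, 3))) + 401*244 = (-14/3 + (7/3)*5)*5²*(-8 + (-14/3 + (7/3)*5))/(-10 + (-14/3 + (7/3)*5)) + 401*244 = (-14/3 + 35/3)*25*(-8 + (-14/3 + 35/3))/(-10 + (-14/3 + 35/3)) + 97844 = 7*25*(-8 + 7)/(-10 + 7) + 97844 = 7*25*(-1)/(-3) + 97844 = 7*25*(-⅓)*(-1) + 97844 = 175/3 + 97844 = 293707/3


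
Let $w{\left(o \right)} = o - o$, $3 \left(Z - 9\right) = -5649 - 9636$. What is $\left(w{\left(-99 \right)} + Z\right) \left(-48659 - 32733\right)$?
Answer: $413959712$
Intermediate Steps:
$Z = -5086$ ($Z = 9 + \frac{-5649 - 9636}{3} = 9 + \frac{1}{3} \left(-15285\right) = 9 - 5095 = -5086$)
$w{\left(o \right)} = 0$
$\left(w{\left(-99 \right)} + Z\right) \left(-48659 - 32733\right) = \left(0 - 5086\right) \left(-48659 - 32733\right) = \left(-5086\right) \left(-81392\right) = 413959712$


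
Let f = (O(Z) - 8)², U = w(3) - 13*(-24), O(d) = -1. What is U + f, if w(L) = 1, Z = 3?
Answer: 394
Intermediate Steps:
U = 313 (U = 1 - 13*(-24) = 1 + 312 = 313)
f = 81 (f = (-1 - 8)² = (-9)² = 81)
U + f = 313 + 81 = 394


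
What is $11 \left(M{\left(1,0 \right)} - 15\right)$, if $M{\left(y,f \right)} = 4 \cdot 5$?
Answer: $55$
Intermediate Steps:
$M{\left(y,f \right)} = 20$
$11 \left(M{\left(1,0 \right)} - 15\right) = 11 \left(20 - 15\right) = 11 \cdot 5 = 55$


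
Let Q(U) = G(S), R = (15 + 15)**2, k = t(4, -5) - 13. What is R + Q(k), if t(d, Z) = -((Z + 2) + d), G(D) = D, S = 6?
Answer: 906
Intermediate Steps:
t(d, Z) = -2 - Z - d (t(d, Z) = -((2 + Z) + d) = -(2 + Z + d) = -2 - Z - d)
k = -14 (k = (-2 - 1*(-5) - 1*4) - 13 = (-2 + 5 - 4) - 13 = -1 - 13 = -14)
R = 900 (R = 30**2 = 900)
Q(U) = 6
R + Q(k) = 900 + 6 = 906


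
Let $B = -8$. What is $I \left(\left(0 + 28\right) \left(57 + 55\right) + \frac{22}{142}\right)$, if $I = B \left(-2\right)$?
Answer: $\frac{3562672}{71} \approx 50179.0$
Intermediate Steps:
$I = 16$ ($I = \left(-8\right) \left(-2\right) = 16$)
$I \left(\left(0 + 28\right) \left(57 + 55\right) + \frac{22}{142}\right) = 16 \left(\left(0 + 28\right) \left(57 + 55\right) + \frac{22}{142}\right) = 16 \left(28 \cdot 112 + 22 \cdot \frac{1}{142}\right) = 16 \left(3136 + \frac{11}{71}\right) = 16 \cdot \frac{222667}{71} = \frac{3562672}{71}$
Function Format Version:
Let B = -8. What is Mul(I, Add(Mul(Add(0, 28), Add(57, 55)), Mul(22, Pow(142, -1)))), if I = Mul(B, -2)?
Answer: Rational(3562672, 71) ≈ 50179.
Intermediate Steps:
I = 16 (I = Mul(-8, -2) = 16)
Mul(I, Add(Mul(Add(0, 28), Add(57, 55)), Mul(22, Pow(142, -1)))) = Mul(16, Add(Mul(Add(0, 28), Add(57, 55)), Mul(22, Pow(142, -1)))) = Mul(16, Add(Mul(28, 112), Mul(22, Rational(1, 142)))) = Mul(16, Add(3136, Rational(11, 71))) = Mul(16, Rational(222667, 71)) = Rational(3562672, 71)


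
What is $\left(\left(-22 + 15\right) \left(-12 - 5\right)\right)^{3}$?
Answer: $1685159$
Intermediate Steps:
$\left(\left(-22 + 15\right) \left(-12 - 5\right)\right)^{3} = \left(\left(-7\right) \left(-17\right)\right)^{3} = 119^{3} = 1685159$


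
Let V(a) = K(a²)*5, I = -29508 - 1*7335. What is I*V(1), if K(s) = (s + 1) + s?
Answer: -552645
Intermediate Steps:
I = -36843 (I = -29508 - 7335 = -36843)
K(s) = 1 + 2*s (K(s) = (1 + s) + s = 1 + 2*s)
V(a) = 5 + 10*a² (V(a) = (1 + 2*a²)*5 = 5 + 10*a²)
I*V(1) = -36843*(5 + 10*1²) = -36843*(5 + 10*1) = -36843*(5 + 10) = -36843*15 = -552645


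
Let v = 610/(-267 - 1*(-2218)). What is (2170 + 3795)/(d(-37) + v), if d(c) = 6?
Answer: 11637715/12316 ≈ 944.93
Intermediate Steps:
v = 610/1951 (v = 610/(-267 + 2218) = 610/1951 ≈ 0.31266)
(2170 + 3795)/(d(-37) + v) = (2170 + 3795)/(6 + 610/1951) = 5965/(12316/1951) = 5965*(1951/12316) = 11637715/12316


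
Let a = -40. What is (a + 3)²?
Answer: 1369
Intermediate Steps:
(a + 3)² = (-40 + 3)² = (-37)² = 1369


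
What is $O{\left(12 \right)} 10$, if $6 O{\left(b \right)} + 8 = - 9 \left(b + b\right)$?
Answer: $- \frac{1120}{3} \approx -373.33$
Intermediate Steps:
$O{\left(b \right)} = - \frac{4}{3} - 3 b$ ($O{\left(b \right)} = - \frac{4}{3} + \frac{\left(-9\right) \left(b + b\right)}{6} = - \frac{4}{3} + \frac{\left(-9\right) 2 b}{6} = - \frac{4}{3} + \frac{\left(-18\right) b}{6} = - \frac{4}{3} - 3 b$)
$O{\left(12 \right)} 10 = \left(- \frac{4}{3} - 36\right) 10 = \left(- \frac{112}{3}\right) 10 = - \frac{1120}{3}$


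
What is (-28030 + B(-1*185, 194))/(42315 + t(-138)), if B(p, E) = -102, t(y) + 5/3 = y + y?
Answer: -21099/31528 ≈ -0.66921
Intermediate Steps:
t(y) = -5/3 + 2*y (t(y) = -5/3 + (y + y) = -5/3 + 2*y)
(-28030 + B(-1*185, 194))/(42315 + t(-138)) = (-28030 - 102)/(42315 + (-5/3 + 2*(-138))) = -28132/(42315 + (-5/3 - 276)) = -28132/(42315 - 833/3) = -28132/126112/3 = -28132*3/126112 = -21099/31528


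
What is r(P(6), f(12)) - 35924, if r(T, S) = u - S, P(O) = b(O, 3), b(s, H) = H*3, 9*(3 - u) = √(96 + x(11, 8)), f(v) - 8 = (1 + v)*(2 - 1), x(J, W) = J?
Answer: -35942 - √107/9 ≈ -35943.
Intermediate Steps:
f(v) = 9 + v (f(v) = 8 + (1 + v)*(2 - 1) = 8 + (1 + v)*1 = 8 + (1 + v) = 9 + v)
u = 3 - √107/9 (u = 3 - √(96 + 11)/9 = 3 - √107/9 ≈ 1.8507)
b(s, H) = 3*H
P(O) = 9 (P(O) = 3*3 = 9)
r(T, S) = 3 - S - √107/9 (r(T, S) = (3 - √107/9) - S = 3 - S - √107/9)
r(P(6), f(12)) - 35924 = (3 - (9 + 12) - √107/9) - 35924 = (3 - 1*21 - √107/9) - 35924 = (3 - 21 - √107/9) - 35924 = (-18 - √107/9) - 35924 = -35942 - √107/9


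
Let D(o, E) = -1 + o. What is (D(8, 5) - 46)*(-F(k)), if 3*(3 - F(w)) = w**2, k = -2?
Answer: 65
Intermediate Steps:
F(w) = 3 - w**2/3
(D(8, 5) - 46)*(-F(k)) = ((-1 + 8) - 46)*(-(3 - 1/3*(-2)**2)) = (7 - 46)*(-(3 - 1/3*4)) = -(-39)*(3 - 4/3) = -(-39)*5/3 = -39*(-5/3) = 65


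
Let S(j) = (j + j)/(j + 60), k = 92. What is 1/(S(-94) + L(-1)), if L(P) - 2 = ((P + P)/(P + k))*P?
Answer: 1547/11682 ≈ 0.13243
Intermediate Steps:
S(j) = 2*j/(60 + j) (S(j) = (2*j)/(60 + j) = 2*j/(60 + j))
L(P) = 2 + 2*P²/(92 + P) (L(P) = 2 + ((P + P)/(P + 92))*P = 2 + ((2*P)/(92 + P))*P = 2 + (2*P/(92 + P))*P = 2 + 2*P²/(92 + P))
1/(S(-94) + L(-1)) = 1/(2*(-94)/(60 - 94) + 2*(92 - 1 + (-1)²)/(92 - 1)) = 1/(2*(-94)/(-34) + 2*(92 - 1 + 1)/91) = 1/(2*(-94)*(-1/34) + 2*(1/91)*92) = 1/(94/17 + 184/91) = 1/(11682/1547) = 1547/11682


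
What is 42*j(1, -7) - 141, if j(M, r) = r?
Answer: -435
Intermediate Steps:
42*j(1, -7) - 141 = 42*(-7) - 141 = -294 - 141 = -435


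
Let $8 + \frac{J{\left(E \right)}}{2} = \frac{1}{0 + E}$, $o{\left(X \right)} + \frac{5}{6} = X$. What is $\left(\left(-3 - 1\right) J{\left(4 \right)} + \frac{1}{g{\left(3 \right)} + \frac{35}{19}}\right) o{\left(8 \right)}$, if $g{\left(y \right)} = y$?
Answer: $\frac{246089}{552} \approx 445.81$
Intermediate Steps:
$o{\left(X \right)} = - \frac{5}{6} + X$
$J{\left(E \right)} = -16 + \frac{2}{E}$ ($J{\left(E \right)} = -16 + \frac{2}{0 + E} = -16 + \frac{2}{E}$)
$\left(\left(-3 - 1\right) J{\left(4 \right)} + \frac{1}{g{\left(3 \right)} + \frac{35}{19}}\right) o{\left(8 \right)} = \left(\left(-3 - 1\right) \left(-16 + \frac{2}{4}\right) + \frac{1}{3 + \frac{35}{19}}\right) \left(- \frac{5}{6} + 8\right) = \left(- 4 \left(-16 + 2 \cdot \frac{1}{4}\right) + \frac{1}{3 + 35 \cdot \frac{1}{19}}\right) \frac{43}{6} = \left(- 4 \left(-16 + \frac{1}{2}\right) + \frac{1}{3 + \frac{35}{19}}\right) \frac{43}{6} = \left(\left(-4\right) \left(- \frac{31}{2}\right) + \frac{1}{\frac{92}{19}}\right) \frac{43}{6} = \left(62 + \frac{19}{92}\right) \frac{43}{6} = \frac{5723}{92} \cdot \frac{43}{6} = \frac{246089}{552}$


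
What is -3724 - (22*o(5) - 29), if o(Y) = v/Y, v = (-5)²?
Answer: -3805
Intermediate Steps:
v = 25
o(Y) = 25/Y
-3724 - (22*o(5) - 29) = -3724 - (22*(25/5) - 29) = -3724 - (22*(25*(⅕)) - 29) = -3724 - (22*5 - 29) = -3724 - (110 - 29) = -3724 - 1*81 = -3724 - 81 = -3805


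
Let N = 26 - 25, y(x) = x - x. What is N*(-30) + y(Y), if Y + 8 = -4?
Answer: -30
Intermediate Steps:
Y = -12 (Y = -8 - 4 = -12)
y(x) = 0
N = 1
N*(-30) + y(Y) = 1*(-30) + 0 = -30 + 0 = -30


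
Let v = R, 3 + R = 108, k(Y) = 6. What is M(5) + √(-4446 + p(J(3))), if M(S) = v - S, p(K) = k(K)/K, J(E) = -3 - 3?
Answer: 100 + I*√4447 ≈ 100.0 + 66.686*I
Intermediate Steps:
R = 105 (R = -3 + 108 = 105)
J(E) = -6
v = 105
p(K) = 6/K
M(S) = 105 - S
M(5) + √(-4446 + p(J(3))) = (105 - 1*5) + √(-4446 + 6/(-6)) = (105 - 5) + √(-4446 + 6*(-⅙)) = 100 + √(-4446 - 1) = 100 + √(-4447) = 100 + I*√4447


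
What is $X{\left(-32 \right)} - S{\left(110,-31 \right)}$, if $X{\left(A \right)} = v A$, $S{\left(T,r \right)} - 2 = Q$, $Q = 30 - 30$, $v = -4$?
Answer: $126$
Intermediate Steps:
$Q = 0$
$S{\left(T,r \right)} = 2$ ($S{\left(T,r \right)} = 2 + 0 = 2$)
$X{\left(A \right)} = - 4 A$
$X{\left(-32 \right)} - S{\left(110,-31 \right)} = \left(-4\right) \left(-32\right) - 2 = 128 - 2 = 126$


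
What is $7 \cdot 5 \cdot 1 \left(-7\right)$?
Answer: $-245$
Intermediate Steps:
$7 \cdot 5 \cdot 1 \left(-7\right) = 7 \cdot 5 \left(-7\right) = 35 \left(-7\right) = -245$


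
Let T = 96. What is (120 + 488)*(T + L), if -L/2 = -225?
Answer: 331968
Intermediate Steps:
L = 450 (L = -2*(-225) = 450)
(120 + 488)*(T + L) = (120 + 488)*(96 + 450) = 608*546 = 331968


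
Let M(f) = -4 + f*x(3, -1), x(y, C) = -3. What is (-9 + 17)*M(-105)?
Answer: 2488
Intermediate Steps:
M(f) = -4 - 3*f (M(f) = -4 + f*(-3) = -4 - 3*f)
(-9 + 17)*M(-105) = (-9 + 17)*(-4 - 3*(-105)) = 8*(-4 + 315) = 8*311 = 2488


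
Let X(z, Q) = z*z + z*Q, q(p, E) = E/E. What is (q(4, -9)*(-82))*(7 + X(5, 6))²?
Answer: -315208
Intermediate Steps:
q(p, E) = 1
X(z, Q) = z² + Q*z
(q(4, -9)*(-82))*(7 + X(5, 6))² = (1*(-82))*(7 + 5*(6 + 5))² = -82*(7 + 5*11)² = -82*(7 + 55)² = -82*62² = -82*3844 = -315208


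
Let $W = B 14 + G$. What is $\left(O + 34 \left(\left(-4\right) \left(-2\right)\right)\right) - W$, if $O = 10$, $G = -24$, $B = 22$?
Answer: $-2$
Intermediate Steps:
$W = 284$ ($W = 22 \cdot 14 - 24 = 308 - 24 = 284$)
$\left(O + 34 \left(\left(-4\right) \left(-2\right)\right)\right) - W = \left(10 + 34 \left(\left(-4\right) \left(-2\right)\right)\right) - 284 = \left(10 + 34 \cdot 8\right) - 284 = \left(10 + 272\right) - 284 = 282 - 284 = -2$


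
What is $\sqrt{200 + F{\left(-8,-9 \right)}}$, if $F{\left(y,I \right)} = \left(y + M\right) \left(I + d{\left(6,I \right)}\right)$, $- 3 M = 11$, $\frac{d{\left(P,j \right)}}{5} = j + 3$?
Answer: $\sqrt{655} \approx 25.593$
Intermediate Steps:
$d{\left(P,j \right)} = 15 + 5 j$ ($d{\left(P,j \right)} = 5 \left(j + 3\right) = 5 \left(3 + j\right) = 15 + 5 j$)
$M = - \frac{11}{3}$ ($M = \left(- \frac{1}{3}\right) 11 = - \frac{11}{3} \approx -3.6667$)
$F{\left(y,I \right)} = \left(15 + 6 I\right) \left(- \frac{11}{3} + y\right)$ ($F{\left(y,I \right)} = \left(y - \frac{11}{3}\right) \left(I + \left(15 + 5 I\right)\right) = \left(- \frac{11}{3} + y\right) \left(15 + 6 I\right) = \left(15 + 6 I\right) \left(- \frac{11}{3} + y\right)$)
$\sqrt{200 + F{\left(-8,-9 \right)}} = \sqrt{200 + \left(-55 - -198 + 15 \left(-8\right) + 6 \left(-9\right) \left(-8\right)\right)} = \sqrt{200 + \left(-55 + 198 - 120 + 432\right)} = \sqrt{200 + 455} = \sqrt{655}$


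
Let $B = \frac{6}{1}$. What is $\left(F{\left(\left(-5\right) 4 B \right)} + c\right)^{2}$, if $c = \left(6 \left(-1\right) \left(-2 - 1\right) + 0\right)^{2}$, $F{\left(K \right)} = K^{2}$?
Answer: $216796176$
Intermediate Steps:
$B = 6$ ($B = 6 \cdot 1 = 6$)
$c = 324$ ($c = \left(\left(-6\right) \left(-3\right) + 0\right)^{2} = \left(18 + 0\right)^{2} = 18^{2} = 324$)
$\left(F{\left(\left(-5\right) 4 B \right)} + c\right)^{2} = \left(\left(\left(-5\right) 4 \cdot 6\right)^{2} + 324\right)^{2} = \left(\left(\left(-20\right) 6\right)^{2} + 324\right)^{2} = \left(\left(-120\right)^{2} + 324\right)^{2} = \left(14400 + 324\right)^{2} = 14724^{2} = 216796176$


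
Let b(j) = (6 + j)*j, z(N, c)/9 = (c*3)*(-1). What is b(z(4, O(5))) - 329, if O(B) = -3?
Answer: 6718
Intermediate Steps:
z(N, c) = -27*c (z(N, c) = 9*((c*3)*(-1)) = 9*((3*c)*(-1)) = 9*(-3*c) = -27*c)
b(j) = j*(6 + j)
b(z(4, O(5))) - 329 = (-27*(-3))*(6 - 27*(-3)) - 329 = 81*(6 + 81) - 329 = 81*87 - 329 = 7047 - 329 = 6718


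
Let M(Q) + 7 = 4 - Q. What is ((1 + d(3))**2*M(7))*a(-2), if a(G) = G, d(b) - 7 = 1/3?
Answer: 12500/9 ≈ 1388.9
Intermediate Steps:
d(b) = 22/3 (d(b) = 7 + 1/3 = 22/3)
M(Q) = -3 - Q (M(Q) = -7 + (4 - Q) = -3 - Q)
((1 + d(3))**2*M(7))*a(-2) = ((1 + 22/3)**2*(-3 - 1*7))*(-2) = ((25/3)**2*(-3 - 7))*(-2) = ((625/9)*(-10))*(-2) = -6250/9*(-2) = 12500/9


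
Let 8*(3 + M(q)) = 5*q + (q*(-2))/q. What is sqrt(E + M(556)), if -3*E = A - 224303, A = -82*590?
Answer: sqrt(3284589)/6 ≈ 302.06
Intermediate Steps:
A = -48380
E = 272683/3 (E = -(-48380 - 224303)/3 = -1/3*(-272683) = 272683/3 ≈ 90894.)
M(q) = -13/4 + 5*q/8 (M(q) = -3 + (5*q + (q*(-2))/q)/8 = -3 + (5*q + (-2*q)/q)/8 = -3 + (5*q - 2)/8 = -3 + (-2 + 5*q)/8 = -3 + (-1/4 + 5*q/8) = -13/4 + 5*q/8)
sqrt(E + M(556)) = sqrt(272683/3 + (-13/4 + (5/8)*556)) = sqrt(272683/3 + (-13/4 + 695/2)) = sqrt(272683/3 + 1377/4) = sqrt(1094863/12) = sqrt(3284589)/6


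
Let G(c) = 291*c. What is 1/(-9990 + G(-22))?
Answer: -1/16392 ≈ -6.1005e-5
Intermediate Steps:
1/(-9990 + G(-22)) = 1/(-9990 + 291*(-22)) = 1/(-9990 - 6402) = 1/(-16392) = -1/16392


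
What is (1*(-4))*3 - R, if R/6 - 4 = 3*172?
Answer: -3132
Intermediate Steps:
R = 3120 (R = 24 + 6*(3*172) = 24 + 6*516 = 24 + 3096 = 3120)
(1*(-4))*3 - R = (1*(-4))*3 - 1*3120 = -4*3 - 3120 = -12 - 3120 = -3132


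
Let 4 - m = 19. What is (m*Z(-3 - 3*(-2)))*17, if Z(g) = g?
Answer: -765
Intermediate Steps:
m = -15 (m = 4 - 1*19 = 4 - 19 = -15)
(m*Z(-3 - 3*(-2)))*17 = -15*(-3 - 3*(-2))*17 = -15*(-3 + 6)*17 = -15*3*17 = -45*17 = -765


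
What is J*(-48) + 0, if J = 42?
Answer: -2016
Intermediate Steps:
J*(-48) + 0 = 42*(-48) + 0 = -2016 + 0 = -2016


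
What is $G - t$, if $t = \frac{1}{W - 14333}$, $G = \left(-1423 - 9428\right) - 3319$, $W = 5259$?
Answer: $- \frac{128578579}{9074} \approx -14170.0$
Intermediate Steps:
$G = -14170$ ($G = -10851 - 3319 = -14170$)
$t = - \frac{1}{9074}$ ($t = \frac{1}{5259 - 14333} = \frac{1}{-9074} = - \frac{1}{9074} \approx -0.00011021$)
$G - t = -14170 - - \frac{1}{9074} = -14170 + \frac{1}{9074} = - \frac{128578579}{9074}$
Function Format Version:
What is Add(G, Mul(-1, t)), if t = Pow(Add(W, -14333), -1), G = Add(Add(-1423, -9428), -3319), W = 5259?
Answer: Rational(-128578579, 9074) ≈ -14170.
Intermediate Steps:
G = -14170 (G = Add(-10851, -3319) = -14170)
t = Rational(-1, 9074) (t = Pow(Add(5259, -14333), -1) = Pow(-9074, -1) = Rational(-1, 9074) ≈ -0.00011021)
Add(G, Mul(-1, t)) = Add(-14170, Mul(-1, Rational(-1, 9074))) = Add(-14170, Rational(1, 9074)) = Rational(-128578579, 9074)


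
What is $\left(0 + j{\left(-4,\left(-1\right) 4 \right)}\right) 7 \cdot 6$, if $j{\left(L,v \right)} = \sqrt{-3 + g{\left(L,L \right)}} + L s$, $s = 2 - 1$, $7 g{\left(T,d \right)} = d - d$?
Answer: $-168 + 42 i \sqrt{3} \approx -168.0 + 72.746 i$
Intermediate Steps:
$g{\left(T,d \right)} = 0$ ($g{\left(T,d \right)} = \frac{d - d}{7} = \frac{1}{7} \cdot 0 = 0$)
$s = 1$ ($s = 2 - 1 = 1$)
$j{\left(L,v \right)} = L + i \sqrt{3}$ ($j{\left(L,v \right)} = \sqrt{-3 + 0} + L 1 = \sqrt{-3} + L = i \sqrt{3} + L = L + i \sqrt{3}$)
$\left(0 + j{\left(-4,\left(-1\right) 4 \right)}\right) 7 \cdot 6 = \left(0 - \left(4 - i \sqrt{3}\right)\right) 7 \cdot 6 = \left(-4 + i \sqrt{3}\right) 7 \cdot 6 = \left(-28 + 7 i \sqrt{3}\right) 6 = -168 + 42 i \sqrt{3}$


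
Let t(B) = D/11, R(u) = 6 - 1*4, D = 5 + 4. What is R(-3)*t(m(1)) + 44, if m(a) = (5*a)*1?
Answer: 502/11 ≈ 45.636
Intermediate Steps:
D = 9
m(a) = 5*a
R(u) = 2 (R(u) = 6 - 4 = 2)
t(B) = 9/11
R(-3)*t(m(1)) + 44 = 2*(9/11) + 44 = 18/11 + 44 = 502/11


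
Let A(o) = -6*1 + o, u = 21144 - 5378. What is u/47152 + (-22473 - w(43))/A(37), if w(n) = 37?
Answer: -530451387/730856 ≈ -725.79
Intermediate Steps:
u = 15766
A(o) = -6 + o
u/47152 + (-22473 - w(43))/A(37) = 15766/47152 + (-22473 - 1*37)/(-6 + 37) = 15766*(1/47152) + (-22473 - 37)/31 = 7883/23576 - 22510*1/31 = 7883/23576 - 22510/31 = -530451387/730856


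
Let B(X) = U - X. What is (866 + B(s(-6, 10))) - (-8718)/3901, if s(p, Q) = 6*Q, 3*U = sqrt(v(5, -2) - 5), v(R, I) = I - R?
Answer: 3152924/3901 + 2*I*sqrt(3)/3 ≈ 808.23 + 1.1547*I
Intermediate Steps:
U = 2*I*sqrt(3)/3 (U = sqrt((-2 - 1*5) - 5)/3 = sqrt((-2 - 5) - 5)/3 = sqrt(-7 - 5)/3 = sqrt(-12)/3 = (2*I*sqrt(3))/3 = 2*I*sqrt(3)/3 ≈ 1.1547*I)
B(X) = -X + 2*I*sqrt(3)/3 (B(X) = 2*I*sqrt(3)/3 - X = -X + 2*I*sqrt(3)/3)
(866 + B(s(-6, 10))) - (-8718)/3901 = (866 + (-6*10 + 2*I*sqrt(3)/3)) - (-8718)/3901 = (866 + (-1*60 + 2*I*sqrt(3)/3)) - (-8718)/3901 = (866 + (-60 + 2*I*sqrt(3)/3)) - 1*(-8718/3901) = (806 + 2*I*sqrt(3)/3) + 8718/3901 = 3152924/3901 + 2*I*sqrt(3)/3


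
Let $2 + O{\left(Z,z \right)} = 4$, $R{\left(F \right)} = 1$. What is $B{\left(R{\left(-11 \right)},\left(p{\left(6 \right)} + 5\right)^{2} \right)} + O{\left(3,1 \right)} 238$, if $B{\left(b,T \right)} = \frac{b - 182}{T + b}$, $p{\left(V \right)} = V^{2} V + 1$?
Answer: $\frac{23459479}{49285} \approx 476.0$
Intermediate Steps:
$p{\left(V \right)} = 1 + V^{3}$ ($p{\left(V \right)} = V^{3} + 1 = 1 + V^{3}$)
$O{\left(Z,z \right)} = 2$ ($O{\left(Z,z \right)} = -2 + 4 = 2$)
$B{\left(b,T \right)} = \frac{-182 + b}{T + b}$
$B{\left(R{\left(-11 \right)},\left(p{\left(6 \right)} + 5\right)^{2} \right)} + O{\left(3,1 \right)} 238 = \frac{-182 + 1}{\left(\left(1 + 6^{3}\right) + 5\right)^{2} + 1} + 2 \cdot 238 = \frac{1}{\left(\left(1 + 216\right) + 5\right)^{2} + 1} \left(-181\right) + 476 = \frac{1}{\left(217 + 5\right)^{2} + 1} \left(-181\right) + 476 = \frac{1}{222^{2} + 1} \left(-181\right) + 476 = \frac{1}{49284 + 1} \left(-181\right) + 476 = \frac{1}{49285} \left(-181\right) + 476 = - \frac{181}{49285} + 476 = \frac{23459479}{49285}$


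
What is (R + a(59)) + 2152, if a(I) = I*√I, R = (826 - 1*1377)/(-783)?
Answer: 58123/27 + 59*√59 ≈ 2605.9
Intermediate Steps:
R = 19/27 (R = (826 - 1377)*(-1/783) = -551*(-1/783) = 19/27 ≈ 0.70370)
a(I) = I^(3/2)
(R + a(59)) + 2152 = (19/27 + 59^(3/2)) + 2152 = (19/27 + 59*√59) + 2152 = 58123/27 + 59*√59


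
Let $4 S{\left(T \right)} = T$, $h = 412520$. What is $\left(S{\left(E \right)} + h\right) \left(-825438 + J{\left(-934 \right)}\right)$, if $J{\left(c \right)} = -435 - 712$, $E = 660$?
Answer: $-341119230725$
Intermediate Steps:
$S{\left(T \right)} = \frac{T}{4}$
$J{\left(c \right)} = -1147$
$\left(S{\left(E \right)} + h\right) \left(-825438 + J{\left(-934 \right)}\right) = \left(\frac{1}{4} \cdot 660 + 412520\right) \left(-825438 - 1147\right) = \left(165 + 412520\right) \left(-826585\right) = 412685 \left(-826585\right) = -341119230725$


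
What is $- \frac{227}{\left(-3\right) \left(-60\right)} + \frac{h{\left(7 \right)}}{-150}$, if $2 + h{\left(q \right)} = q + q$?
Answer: $- \frac{1207}{900} \approx -1.3411$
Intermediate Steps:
$h{\left(q \right)} = -2 + 2 q$ ($h{\left(q \right)} = -2 + \left(q + q\right) = -2 + 2 q$)
$- \frac{227}{\left(-3\right) \left(-60\right)} + \frac{h{\left(7 \right)}}{-150} = - \frac{227}{\left(-3\right) \left(-60\right)} + \frac{-2 + 2 \cdot 7}{-150} = - \frac{227}{180} + \left(-2 + 14\right) \left(- \frac{1}{150}\right) = \left(-227\right) \frac{1}{180} + 12 \left(- \frac{1}{150}\right) = - \frac{227}{180} - \frac{2}{25} = - \frac{1207}{900}$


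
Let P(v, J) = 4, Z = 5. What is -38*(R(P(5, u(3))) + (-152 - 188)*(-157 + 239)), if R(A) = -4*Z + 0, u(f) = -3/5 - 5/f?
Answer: 1060200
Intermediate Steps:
u(f) = -⅗ - 5/f (u(f) = -3*⅕ - 5/f = -⅗ - 5/f)
R(A) = -20 (R(A) = -4*5 + 0 = -20 + 0 = -20)
-38*(R(P(5, u(3))) + (-152 - 188)*(-157 + 239)) = -38*(-20 + (-152 - 188)*(-157 + 239)) = -38*(-20 - 340*82) = -38*(-20 - 27880) = -38*(-27900) = 1060200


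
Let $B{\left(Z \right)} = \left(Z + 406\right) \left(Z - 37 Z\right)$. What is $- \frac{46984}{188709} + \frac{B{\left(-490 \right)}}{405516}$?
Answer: $- \frac{24889517632}{6377043237} \approx -3.903$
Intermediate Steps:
$B{\left(Z \right)} = - 36 Z \left(406 + Z\right)$ ($B{\left(Z \right)} = \left(406 + Z\right) \left(- 36 Z\right) = - 36 Z \left(406 + Z\right)$)
$- \frac{46984}{188709} + \frac{B{\left(-490 \right)}}{405516} = - \frac{46984}{188709} + \frac{\left(-36\right) \left(-490\right) \left(406 - 490\right)}{405516} = \left(-46984\right) \frac{1}{188709} + \left(-36\right) \left(-490\right) \left(-84\right) \frac{1}{405516} = - \frac{46984}{188709} - \frac{123480}{33793} = - \frac{24889517632}{6377043237}$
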